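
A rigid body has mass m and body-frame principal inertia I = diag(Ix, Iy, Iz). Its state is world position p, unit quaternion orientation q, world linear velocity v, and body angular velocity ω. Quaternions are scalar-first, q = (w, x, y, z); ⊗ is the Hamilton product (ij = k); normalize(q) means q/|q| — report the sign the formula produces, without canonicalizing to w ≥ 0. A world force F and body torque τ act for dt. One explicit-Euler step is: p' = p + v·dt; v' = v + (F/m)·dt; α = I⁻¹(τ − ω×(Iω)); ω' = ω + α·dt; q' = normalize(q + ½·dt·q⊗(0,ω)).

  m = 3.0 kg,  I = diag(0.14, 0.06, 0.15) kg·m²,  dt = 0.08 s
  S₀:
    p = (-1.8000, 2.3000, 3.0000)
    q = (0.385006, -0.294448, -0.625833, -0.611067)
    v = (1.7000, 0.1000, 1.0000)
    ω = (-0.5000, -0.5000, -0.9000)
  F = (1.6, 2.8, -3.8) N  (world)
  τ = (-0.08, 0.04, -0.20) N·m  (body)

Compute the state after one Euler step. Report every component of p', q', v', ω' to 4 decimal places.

p' = (-1.6640, 2.3080, 3.0800)
q' = (0.3442, -0.2915, -0.6313, -0.6309)
v' = (1.7427, 0.1747, 0.8987)
ω' = (-0.5689, -0.4407, -0.9960)

precession coupling ω×(Iω) = (0.0405, -0.0045, -0.0200)
(τ − ω×Iω)/I = (-0.8607, 0.7417, -1.2000)
ω' = ω + α·dt = (-0.5689, -0.4407, -0.9960)
q⊗(0,ω) = (-1.0101008, 0.0652132, -0.1519727, -0.5121979)
updated quaternion q' = (0.3442, -0.2915, -0.6313, -0.6309)
a = (0.5333, 0.9333, -1.2667)
p + v·dt = (-1.6640, 2.3080, 3.0800)
v' = v + a·dt = (1.7427, 0.1747, 0.8987)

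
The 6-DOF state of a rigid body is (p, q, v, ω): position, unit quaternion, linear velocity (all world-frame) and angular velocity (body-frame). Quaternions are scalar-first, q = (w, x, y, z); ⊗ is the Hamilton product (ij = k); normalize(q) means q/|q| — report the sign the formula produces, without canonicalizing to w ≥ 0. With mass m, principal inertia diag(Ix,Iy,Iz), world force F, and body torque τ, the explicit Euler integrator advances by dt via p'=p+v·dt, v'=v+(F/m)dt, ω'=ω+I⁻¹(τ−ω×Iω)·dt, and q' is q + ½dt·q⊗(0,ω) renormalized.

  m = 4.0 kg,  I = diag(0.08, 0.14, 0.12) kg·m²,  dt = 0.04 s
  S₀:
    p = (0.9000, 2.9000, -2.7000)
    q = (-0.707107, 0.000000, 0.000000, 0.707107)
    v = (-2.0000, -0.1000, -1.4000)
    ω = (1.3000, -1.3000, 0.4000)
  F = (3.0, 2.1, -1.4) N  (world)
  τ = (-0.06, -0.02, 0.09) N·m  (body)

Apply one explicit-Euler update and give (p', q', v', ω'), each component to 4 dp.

p' = (0.8200, 2.8960, -2.7560)
q' = (-0.7123, 0.0000, 0.0367, 0.7010)
v' = (-1.9700, -0.0790, -1.4140)
ω' = (1.2648, -1.2998, 0.4638)

p + v·dt = (0.8200, 2.8960, -2.7560)
v + (F/m)dt = (-1.9700, -0.0790, -1.4140)
gyro term ω×Iω = (0.0104, -0.0208, -0.1014)
(τ − ω×Iω)/I = (-0.8800, 0.0057, 1.5950)
new body rate ω' = (1.2648, -1.2998, 0.4638)
2q̇ = q⊗(0,ω) = (-0.2828428, 0.0000000, 1.8384782, -0.2828428)
updated quaternion q' = (-0.7123, 0.0000, 0.0367, 0.7010)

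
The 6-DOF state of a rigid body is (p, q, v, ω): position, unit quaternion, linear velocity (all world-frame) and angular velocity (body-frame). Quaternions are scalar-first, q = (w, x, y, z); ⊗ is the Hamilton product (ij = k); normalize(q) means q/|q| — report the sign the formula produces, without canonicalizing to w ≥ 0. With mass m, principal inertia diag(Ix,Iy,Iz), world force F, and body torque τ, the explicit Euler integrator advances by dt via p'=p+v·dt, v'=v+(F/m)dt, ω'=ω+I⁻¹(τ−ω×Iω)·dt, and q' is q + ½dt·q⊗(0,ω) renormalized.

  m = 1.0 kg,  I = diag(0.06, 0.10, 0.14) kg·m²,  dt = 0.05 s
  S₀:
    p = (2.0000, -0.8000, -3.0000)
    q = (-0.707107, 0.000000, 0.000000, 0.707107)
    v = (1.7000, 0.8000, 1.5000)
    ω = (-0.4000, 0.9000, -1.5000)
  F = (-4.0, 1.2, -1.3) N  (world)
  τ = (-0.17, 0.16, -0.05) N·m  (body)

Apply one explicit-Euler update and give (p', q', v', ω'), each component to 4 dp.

p' = (2.0850, -0.7600, -2.9250)
q' = (-0.6799, -0.0088, -0.0230, 0.7329)
v' = (1.5000, 0.8600, 1.4350)
ω' = (-0.4967, 1.0040, -1.5127)

precession coupling ω×(Iω) = (-0.0540, -0.0480, -0.0144)
(τ − ω×Iω)/I = (-1.9333, 2.0800, -0.2543)
ω' = ω + α·dt = (-0.4967, 1.0040, -1.5127)
2q̇ = q⊗(0,ω) = (1.0606605, -0.3535535, -0.9192391, 1.0606605)
q + ½dt·q⊗(0,ω), renormalized = (-0.6799, -0.0088, -0.0230, 0.7329)
a = F/m = (-4.0000, 1.2000, -1.3000)
p' = p + v·dt = (2.0850, -0.7600, -2.9250)
new velocity v' = (1.5000, 0.8600, 1.4350)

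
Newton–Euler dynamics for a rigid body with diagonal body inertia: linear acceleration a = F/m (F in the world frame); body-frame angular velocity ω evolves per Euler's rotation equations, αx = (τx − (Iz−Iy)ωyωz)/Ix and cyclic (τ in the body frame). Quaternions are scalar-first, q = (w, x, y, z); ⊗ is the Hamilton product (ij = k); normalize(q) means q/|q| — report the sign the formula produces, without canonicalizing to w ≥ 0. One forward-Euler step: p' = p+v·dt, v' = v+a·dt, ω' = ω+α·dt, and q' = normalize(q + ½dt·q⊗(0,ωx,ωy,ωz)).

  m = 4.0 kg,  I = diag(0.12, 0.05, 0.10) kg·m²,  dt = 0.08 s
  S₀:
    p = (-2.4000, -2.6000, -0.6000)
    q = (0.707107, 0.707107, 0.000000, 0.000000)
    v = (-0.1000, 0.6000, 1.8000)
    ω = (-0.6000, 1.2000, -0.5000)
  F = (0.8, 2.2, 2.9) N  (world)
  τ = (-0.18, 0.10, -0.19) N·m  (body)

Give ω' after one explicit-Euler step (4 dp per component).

α = I⁻¹(τ − ω×Iω) = (-1.2500, 1.8800, -2.4040)
new body rate ω' = (-0.7000, 1.3504, -0.6923)

ω' = (-0.7000, 1.3504, -0.6923)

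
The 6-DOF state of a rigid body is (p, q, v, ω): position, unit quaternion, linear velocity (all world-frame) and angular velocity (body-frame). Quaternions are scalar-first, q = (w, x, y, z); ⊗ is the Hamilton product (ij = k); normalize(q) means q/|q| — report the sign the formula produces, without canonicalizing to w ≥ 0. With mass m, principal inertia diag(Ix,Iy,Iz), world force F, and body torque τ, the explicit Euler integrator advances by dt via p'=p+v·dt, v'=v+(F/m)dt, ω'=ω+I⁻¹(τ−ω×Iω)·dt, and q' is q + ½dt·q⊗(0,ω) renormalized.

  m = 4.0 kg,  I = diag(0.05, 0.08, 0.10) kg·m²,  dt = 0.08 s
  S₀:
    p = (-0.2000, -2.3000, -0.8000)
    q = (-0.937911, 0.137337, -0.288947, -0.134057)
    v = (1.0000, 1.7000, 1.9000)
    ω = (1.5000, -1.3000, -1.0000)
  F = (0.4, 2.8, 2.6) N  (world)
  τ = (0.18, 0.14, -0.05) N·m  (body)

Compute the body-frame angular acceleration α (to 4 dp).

α = (3.0800, 0.8125, 0.0850)

gyro term ω×Iω = (0.0260, 0.0750, -0.0585)
(τ − ω×Iω)/I = (3.0800, 0.8125, 0.0850)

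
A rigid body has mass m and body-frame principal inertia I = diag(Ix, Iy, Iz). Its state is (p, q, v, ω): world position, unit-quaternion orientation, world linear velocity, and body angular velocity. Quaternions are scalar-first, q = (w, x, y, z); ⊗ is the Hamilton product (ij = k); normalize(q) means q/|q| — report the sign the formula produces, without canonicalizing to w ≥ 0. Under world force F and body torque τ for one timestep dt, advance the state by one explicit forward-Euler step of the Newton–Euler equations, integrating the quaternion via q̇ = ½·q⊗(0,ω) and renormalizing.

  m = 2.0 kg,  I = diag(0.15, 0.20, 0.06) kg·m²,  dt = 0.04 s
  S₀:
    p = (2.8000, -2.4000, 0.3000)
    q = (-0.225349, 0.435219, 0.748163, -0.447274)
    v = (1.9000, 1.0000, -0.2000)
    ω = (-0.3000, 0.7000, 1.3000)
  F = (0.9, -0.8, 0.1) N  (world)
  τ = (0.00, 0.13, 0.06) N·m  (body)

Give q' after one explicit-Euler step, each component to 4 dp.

q' = (-0.2215, 0.4621, 0.7360, -0.4424)

2q̇ = q⊗(0,ω) = (0.1883078, 1.3533084, -0.5893468, 0.2361485)
q + ½dt·q⊗(0,ω), renormalized = (-0.2215, 0.4621, 0.7360, -0.4424)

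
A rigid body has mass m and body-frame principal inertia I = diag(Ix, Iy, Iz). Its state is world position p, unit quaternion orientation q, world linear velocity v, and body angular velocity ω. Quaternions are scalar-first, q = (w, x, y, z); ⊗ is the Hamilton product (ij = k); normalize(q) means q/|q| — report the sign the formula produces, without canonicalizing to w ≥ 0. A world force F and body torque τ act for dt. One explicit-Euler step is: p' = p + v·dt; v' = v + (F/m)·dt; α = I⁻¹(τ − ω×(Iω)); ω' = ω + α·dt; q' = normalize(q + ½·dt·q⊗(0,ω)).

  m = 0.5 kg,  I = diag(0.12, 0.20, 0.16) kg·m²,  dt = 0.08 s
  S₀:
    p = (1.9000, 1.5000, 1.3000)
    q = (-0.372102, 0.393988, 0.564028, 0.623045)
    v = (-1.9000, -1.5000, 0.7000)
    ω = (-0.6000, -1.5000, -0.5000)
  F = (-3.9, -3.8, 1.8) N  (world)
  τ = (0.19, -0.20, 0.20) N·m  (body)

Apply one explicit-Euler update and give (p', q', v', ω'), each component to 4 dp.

p' = (1.7480, 1.3800, 1.3560)
q' = (-0.3156, 0.4280, 0.5780, 0.6190)
v' = (-2.5240, -2.1080, 0.9880)
ω' = (-0.4533, -1.5752, -0.4360)

α = I⁻¹(τ − ω×Iω) = (1.8333, -0.9400, 0.8000)
ω + α·dt = (-0.4533, -1.5752, -0.4360)
q⊗(0,ω) = (1.3939573, 0.8758147, 0.3813200, -0.0665142)
q' = normalize(q + ½dt·q⊗(0,ω)) = (-0.3156, 0.4280, 0.5780, 0.6190)
a = F/m = (-7.8000, -7.6000, 3.6000)
p + v·dt = (1.7480, 1.3800, 1.3560)
v' = v + a·dt = (-2.5240, -2.1080, 0.9880)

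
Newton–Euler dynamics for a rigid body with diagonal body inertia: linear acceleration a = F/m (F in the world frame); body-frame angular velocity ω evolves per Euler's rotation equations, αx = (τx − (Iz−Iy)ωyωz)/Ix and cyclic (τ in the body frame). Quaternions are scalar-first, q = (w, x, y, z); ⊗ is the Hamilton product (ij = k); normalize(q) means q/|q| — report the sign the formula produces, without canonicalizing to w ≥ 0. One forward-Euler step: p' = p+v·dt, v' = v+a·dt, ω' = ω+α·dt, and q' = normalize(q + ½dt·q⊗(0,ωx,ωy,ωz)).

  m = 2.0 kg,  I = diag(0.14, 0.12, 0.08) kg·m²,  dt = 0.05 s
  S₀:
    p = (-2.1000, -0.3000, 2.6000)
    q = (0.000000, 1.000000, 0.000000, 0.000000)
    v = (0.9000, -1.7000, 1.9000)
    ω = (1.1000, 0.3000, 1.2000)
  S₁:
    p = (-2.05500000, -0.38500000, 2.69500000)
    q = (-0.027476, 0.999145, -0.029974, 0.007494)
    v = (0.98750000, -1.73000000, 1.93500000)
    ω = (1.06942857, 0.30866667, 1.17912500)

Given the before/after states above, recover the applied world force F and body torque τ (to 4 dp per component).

Δv = v₁−v₀ = (0.08750000, -0.03000000, 0.03500000)
F = m·Δv/dt = (3.5000, -1.2000, 1.4000)
rate change Δω = (-0.03057143, 0.00866667, -0.02087500)
gyro term ω₀×Iω₀ = (-0.0144, 0.0792, -0.0066)
I·α + gyro = (-0.1000, 0.1000, -0.0400)

F = (3.5000, -1.2000, 1.4000)
τ = (-0.1000, 0.1000, -0.0400)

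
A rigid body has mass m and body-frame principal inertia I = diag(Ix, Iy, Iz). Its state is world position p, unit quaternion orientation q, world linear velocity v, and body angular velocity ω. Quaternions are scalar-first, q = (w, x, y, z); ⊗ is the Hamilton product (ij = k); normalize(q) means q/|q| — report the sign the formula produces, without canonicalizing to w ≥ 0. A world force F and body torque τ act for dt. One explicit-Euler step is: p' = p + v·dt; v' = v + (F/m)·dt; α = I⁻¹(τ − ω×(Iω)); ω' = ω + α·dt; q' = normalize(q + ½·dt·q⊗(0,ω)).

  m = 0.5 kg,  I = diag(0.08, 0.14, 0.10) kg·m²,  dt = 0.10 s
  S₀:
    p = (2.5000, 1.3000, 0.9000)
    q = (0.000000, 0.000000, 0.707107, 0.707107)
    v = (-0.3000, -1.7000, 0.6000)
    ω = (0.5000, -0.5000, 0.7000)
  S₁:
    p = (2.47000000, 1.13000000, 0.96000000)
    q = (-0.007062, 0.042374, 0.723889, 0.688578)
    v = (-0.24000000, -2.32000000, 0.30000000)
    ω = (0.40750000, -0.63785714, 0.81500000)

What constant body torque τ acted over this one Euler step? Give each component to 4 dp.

Δω = ω₁−ω₀ = (-0.09250000, -0.13785714, 0.11500000)
precession coupling = (0.0140, -0.0070, -0.0150)
τ = I·(Δω/dt) + ω₀×(Iω₀) = (-0.0600, -0.2000, 0.1000)

τ = (-0.0600, -0.2000, 0.1000)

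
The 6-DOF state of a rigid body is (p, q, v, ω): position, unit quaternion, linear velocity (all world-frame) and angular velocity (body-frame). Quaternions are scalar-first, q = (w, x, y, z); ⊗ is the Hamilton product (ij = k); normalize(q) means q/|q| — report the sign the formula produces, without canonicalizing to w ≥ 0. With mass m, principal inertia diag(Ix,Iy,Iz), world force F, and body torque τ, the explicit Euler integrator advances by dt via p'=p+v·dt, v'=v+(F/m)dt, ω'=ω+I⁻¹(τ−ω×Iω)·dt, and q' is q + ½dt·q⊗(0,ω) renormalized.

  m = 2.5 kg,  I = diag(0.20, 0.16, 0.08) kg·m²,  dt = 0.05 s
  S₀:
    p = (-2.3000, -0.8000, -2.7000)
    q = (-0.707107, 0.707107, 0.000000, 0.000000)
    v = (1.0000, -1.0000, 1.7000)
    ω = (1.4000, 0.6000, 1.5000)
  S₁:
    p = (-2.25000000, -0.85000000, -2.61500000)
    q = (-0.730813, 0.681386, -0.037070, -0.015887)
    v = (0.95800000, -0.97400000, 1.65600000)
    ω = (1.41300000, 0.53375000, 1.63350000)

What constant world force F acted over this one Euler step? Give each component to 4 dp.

F = (-2.1000, 1.3000, -2.2000)

v₁ − v₀ = (-0.04200000, 0.02600000, -0.04400000)
applied force F = (-2.1000, 1.3000, -2.2000)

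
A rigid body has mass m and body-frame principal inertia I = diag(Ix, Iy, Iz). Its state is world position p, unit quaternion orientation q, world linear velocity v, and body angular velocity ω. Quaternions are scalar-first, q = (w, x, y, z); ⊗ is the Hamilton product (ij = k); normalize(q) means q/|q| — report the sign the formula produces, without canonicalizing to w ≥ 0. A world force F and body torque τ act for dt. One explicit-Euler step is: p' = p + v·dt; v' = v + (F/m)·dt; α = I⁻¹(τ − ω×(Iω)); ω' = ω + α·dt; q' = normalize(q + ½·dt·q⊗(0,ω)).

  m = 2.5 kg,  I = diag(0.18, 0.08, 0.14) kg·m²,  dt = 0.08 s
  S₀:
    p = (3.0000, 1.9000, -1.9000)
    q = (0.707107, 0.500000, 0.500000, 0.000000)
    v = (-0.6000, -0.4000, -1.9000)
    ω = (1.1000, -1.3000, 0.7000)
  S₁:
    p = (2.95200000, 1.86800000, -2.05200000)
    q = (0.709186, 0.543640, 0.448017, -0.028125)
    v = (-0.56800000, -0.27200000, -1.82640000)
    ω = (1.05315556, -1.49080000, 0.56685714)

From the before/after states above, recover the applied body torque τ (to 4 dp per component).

τ = (-0.1600, -0.1600, -0.0900)

rate change Δω = (-0.04684444, -0.19080000, -0.13314286)
ω₀×(Iω₀) = (-0.0546, 0.0308, 0.1430)
I·α + gyro = (-0.1600, -0.1600, -0.0900)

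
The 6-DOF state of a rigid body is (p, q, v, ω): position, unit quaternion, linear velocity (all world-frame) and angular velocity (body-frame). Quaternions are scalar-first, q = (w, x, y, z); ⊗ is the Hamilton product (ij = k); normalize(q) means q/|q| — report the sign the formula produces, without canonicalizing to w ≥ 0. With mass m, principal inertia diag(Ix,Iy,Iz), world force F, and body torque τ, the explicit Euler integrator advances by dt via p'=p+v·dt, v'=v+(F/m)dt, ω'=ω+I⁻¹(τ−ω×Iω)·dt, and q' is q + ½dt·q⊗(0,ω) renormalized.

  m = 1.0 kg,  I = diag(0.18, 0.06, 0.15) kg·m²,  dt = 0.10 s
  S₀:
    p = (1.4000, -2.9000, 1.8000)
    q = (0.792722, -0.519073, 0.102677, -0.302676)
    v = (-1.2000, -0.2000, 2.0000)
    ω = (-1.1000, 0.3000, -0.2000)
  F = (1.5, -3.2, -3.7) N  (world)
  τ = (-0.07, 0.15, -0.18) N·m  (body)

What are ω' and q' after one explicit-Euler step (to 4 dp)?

ω' = (-1.1359, 0.5390, -0.3464)
q' = (0.7583, -0.5582, 0.1258, -0.3122)

gyro term ω×Iω = (-0.0054, 0.0066, 0.0396)
angular accel α = (-0.3589, 2.3900, -1.4640)
new body rate ω' = (-1.1359, 0.5390, -0.3464)
Hamilton product q⊗(0,ω) = (-0.6623186, -0.8017268, 0.4669456, -0.2013216)
q + ½dt·q⊗(0,ω), renormalized = (0.7583, -0.5582, 0.1258, -0.3122)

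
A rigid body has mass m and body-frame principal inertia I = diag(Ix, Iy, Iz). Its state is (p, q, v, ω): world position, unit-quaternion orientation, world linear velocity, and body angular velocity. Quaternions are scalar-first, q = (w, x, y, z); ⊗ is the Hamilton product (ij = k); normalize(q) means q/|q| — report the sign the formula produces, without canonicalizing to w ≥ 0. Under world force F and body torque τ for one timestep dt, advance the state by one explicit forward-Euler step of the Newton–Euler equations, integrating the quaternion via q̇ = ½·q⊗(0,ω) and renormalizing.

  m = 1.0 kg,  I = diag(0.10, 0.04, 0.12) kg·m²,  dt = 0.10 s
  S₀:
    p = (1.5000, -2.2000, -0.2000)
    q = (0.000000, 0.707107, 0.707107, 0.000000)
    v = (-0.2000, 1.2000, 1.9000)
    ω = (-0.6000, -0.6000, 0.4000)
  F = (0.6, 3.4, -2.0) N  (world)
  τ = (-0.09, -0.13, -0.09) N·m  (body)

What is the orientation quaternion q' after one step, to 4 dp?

Hamilton product q⊗(0,ω) = (0.8485284, 0.2828428, -0.2828428, 0.0000000)
q + ½dt·q⊗(0,ω), renormalized = (0.0424, 0.7205, 0.6922, 0.0000)

q' = (0.0424, 0.7205, 0.6922, 0.0000)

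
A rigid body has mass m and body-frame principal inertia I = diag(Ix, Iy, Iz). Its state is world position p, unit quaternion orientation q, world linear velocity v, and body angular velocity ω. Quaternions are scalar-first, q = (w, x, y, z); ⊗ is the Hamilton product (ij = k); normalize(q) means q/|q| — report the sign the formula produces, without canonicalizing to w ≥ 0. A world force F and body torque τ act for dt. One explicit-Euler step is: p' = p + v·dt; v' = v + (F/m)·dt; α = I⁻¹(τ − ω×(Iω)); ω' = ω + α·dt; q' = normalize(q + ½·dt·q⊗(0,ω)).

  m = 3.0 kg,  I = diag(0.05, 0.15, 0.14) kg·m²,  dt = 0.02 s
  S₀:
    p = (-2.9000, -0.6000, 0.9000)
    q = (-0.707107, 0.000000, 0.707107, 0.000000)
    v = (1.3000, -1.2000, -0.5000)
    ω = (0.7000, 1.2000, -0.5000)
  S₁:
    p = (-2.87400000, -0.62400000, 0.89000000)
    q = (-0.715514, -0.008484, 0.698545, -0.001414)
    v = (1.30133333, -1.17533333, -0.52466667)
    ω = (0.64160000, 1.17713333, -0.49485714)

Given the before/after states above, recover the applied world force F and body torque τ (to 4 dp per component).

v₁ − v₀ = (0.00133333, 0.02466667, -0.02466667)
applied force F = (0.2000, 3.7000, -3.7000)
rate change Δω = (-0.05840000, -0.02286667, 0.00514286)
τ = I·(Δω/dt) + ω₀×(Iω₀) = (-0.1400, -0.1400, 0.1200)

F = (0.2000, 3.7000, -3.7000)
τ = (-0.1400, -0.1400, 0.1200)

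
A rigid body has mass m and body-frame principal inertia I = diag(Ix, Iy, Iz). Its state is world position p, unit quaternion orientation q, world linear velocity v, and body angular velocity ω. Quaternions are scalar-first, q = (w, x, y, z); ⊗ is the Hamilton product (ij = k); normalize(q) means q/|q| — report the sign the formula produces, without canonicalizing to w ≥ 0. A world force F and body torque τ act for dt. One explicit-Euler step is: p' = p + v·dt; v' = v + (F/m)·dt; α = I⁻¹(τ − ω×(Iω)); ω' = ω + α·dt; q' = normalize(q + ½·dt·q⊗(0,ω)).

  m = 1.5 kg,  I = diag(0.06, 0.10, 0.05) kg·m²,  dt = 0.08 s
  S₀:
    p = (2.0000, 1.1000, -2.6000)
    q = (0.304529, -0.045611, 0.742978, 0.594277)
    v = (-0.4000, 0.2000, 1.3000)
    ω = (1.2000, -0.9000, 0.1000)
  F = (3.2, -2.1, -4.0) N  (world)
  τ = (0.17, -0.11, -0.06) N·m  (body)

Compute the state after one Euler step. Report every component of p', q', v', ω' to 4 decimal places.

a = (2.1333, -1.4000, -2.6667)
p + v·dt = (1.9680, 1.1160, -2.4960)
v' = v + a·dt = (-0.2293, 0.0880, 1.0867)
ω×(Iω) gyroscopic = (0.0045, 0.0012, -0.0432)
(τ − ω×Iω)/I = (2.7583, -1.1120, -0.3360)
ω + α·dt = (1.4207, -0.9890, 0.0731)
Hamilton product q⊗(0,ω) = (0.6639857, 0.9745819, 0.4436174, -0.8200708)
q + ½dt·q⊗(0,ω), renormalized = (0.3305, -0.0066, 0.7594, 0.5605)

p' = (1.9680, 1.1160, -2.4960)
q' = (0.3305, -0.0066, 0.7594, 0.5605)
v' = (-0.2293, 0.0880, 1.0867)
ω' = (1.4207, -0.9890, 0.0731)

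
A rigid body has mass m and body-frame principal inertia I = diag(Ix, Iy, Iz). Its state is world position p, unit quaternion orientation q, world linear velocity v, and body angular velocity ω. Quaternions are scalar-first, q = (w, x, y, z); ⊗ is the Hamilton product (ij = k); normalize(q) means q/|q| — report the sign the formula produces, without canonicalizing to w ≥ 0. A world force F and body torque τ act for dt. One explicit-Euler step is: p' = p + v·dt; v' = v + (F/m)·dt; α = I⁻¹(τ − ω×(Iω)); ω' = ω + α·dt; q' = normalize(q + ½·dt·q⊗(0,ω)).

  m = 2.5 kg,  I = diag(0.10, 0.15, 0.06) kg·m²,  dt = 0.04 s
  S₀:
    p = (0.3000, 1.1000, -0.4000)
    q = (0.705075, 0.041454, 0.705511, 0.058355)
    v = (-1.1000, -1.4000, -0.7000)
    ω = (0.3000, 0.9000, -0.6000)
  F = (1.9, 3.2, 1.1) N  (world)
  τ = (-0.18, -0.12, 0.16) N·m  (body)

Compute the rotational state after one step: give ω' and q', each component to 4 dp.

ω' = (0.2086, 0.8699, -0.5023)
q' = (0.6927, 0.0362, 0.7189, 0.0464)

gyro term ω×Iω = (0.0486, -0.0072, 0.0135)
(τ − ω×Iω)/I = (-2.2860, -0.7520, 2.4417)
new body rate ω' = (0.2086, 0.8699, -0.5023)
2q̇ = q⊗(0,ω) = (-0.6123831, -0.2643036, 0.6769464, -0.5973897)
q' = normalize(q + ½dt·q⊗(0,ω)) = (0.6927, 0.0362, 0.7189, 0.0464)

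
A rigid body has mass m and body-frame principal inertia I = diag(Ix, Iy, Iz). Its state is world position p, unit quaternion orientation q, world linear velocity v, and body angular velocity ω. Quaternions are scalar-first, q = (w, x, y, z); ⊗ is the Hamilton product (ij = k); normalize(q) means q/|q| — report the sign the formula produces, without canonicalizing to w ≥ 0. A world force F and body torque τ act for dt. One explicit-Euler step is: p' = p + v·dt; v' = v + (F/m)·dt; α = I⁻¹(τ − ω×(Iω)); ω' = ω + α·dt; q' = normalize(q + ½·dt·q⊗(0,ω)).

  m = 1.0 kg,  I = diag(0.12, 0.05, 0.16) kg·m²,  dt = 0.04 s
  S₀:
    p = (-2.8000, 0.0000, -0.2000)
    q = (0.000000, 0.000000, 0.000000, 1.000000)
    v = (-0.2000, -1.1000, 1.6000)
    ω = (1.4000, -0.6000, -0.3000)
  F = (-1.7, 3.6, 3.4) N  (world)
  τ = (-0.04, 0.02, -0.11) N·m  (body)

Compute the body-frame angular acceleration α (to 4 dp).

α = (-0.4983, 0.0640, -1.0550)

gyro term ω×Iω = (0.0198, 0.0168, 0.0588)
angular accel α = (-0.4983, 0.0640, -1.0550)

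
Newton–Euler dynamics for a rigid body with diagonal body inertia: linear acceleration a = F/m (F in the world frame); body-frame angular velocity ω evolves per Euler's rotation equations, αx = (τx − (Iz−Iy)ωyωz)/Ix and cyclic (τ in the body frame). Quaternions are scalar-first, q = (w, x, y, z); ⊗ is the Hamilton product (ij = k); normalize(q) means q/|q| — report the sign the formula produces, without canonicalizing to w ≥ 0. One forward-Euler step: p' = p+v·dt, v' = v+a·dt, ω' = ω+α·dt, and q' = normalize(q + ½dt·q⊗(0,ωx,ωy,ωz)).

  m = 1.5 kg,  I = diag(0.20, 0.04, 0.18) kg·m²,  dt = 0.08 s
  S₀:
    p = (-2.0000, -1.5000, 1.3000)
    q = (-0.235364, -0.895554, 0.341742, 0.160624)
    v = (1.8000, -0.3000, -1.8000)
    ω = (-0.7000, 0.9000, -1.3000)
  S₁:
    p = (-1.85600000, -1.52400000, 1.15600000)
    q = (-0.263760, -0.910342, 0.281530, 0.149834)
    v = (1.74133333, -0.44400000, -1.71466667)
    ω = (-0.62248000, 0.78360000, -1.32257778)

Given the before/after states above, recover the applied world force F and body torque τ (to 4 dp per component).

F = (-1.1000, -2.7000, 1.6000)
τ = (0.0300, -0.0400, 0.0500)

Δv = v₁−v₀ = (-0.05866667, -0.14400000, 0.08533333)
m·(v₁−v₀)/dt = (-1.1000, -2.7000, 1.6000)
rate change Δω = (0.07752000, -0.11640000, -0.02257778)
I·α + gyro = (0.0300, -0.0400, 0.0500)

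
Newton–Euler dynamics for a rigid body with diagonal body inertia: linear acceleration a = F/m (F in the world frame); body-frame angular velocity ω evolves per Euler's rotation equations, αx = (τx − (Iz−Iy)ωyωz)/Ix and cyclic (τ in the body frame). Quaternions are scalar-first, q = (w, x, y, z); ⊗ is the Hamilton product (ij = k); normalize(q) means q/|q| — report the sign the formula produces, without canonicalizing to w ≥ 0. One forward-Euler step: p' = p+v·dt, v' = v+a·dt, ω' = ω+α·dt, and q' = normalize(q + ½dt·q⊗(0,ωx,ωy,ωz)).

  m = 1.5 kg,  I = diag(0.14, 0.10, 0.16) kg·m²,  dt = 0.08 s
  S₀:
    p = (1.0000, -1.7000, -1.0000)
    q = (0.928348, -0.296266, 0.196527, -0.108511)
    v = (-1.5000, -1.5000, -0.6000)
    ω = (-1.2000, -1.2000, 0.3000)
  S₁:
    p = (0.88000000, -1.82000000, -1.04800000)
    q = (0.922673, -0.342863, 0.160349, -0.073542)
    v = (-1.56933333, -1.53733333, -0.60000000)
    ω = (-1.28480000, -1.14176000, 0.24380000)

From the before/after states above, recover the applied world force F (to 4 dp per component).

F = (-1.3000, -0.7000, 0.0000)

velocity change Δv = (-0.06933333, -0.03733333, 0.00000000)
applied force F = (-1.3000, -0.7000, 0.0000)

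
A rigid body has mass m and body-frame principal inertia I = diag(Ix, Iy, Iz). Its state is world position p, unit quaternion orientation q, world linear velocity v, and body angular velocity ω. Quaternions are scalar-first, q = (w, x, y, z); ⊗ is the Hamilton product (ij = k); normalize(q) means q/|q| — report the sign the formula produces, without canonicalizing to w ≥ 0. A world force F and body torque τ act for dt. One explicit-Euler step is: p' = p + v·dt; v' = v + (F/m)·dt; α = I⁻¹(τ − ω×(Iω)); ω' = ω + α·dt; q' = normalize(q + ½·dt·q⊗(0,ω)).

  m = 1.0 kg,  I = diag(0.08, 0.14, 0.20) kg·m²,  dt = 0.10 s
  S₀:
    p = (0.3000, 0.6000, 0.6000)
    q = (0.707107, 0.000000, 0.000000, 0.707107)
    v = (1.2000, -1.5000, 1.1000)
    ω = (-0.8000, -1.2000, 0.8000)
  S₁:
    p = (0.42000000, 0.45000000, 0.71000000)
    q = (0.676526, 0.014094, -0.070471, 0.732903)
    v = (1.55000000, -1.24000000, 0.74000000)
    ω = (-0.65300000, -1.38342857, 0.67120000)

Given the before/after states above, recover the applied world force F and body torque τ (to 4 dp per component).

F = (3.5000, 2.6000, -3.6000)
τ = (0.0600, -0.1800, -0.2000)

rate change Δω = (0.14700000, -0.18342857, -0.12880000)
τ = I·(Δω/dt) + ω₀×(Iω₀) = (0.0600, -0.1800, -0.2000)
Δv = v₁−v₀ = (0.35000000, 0.26000000, -0.36000000)
F = m·Δv/dt = (3.5000, 2.6000, -3.6000)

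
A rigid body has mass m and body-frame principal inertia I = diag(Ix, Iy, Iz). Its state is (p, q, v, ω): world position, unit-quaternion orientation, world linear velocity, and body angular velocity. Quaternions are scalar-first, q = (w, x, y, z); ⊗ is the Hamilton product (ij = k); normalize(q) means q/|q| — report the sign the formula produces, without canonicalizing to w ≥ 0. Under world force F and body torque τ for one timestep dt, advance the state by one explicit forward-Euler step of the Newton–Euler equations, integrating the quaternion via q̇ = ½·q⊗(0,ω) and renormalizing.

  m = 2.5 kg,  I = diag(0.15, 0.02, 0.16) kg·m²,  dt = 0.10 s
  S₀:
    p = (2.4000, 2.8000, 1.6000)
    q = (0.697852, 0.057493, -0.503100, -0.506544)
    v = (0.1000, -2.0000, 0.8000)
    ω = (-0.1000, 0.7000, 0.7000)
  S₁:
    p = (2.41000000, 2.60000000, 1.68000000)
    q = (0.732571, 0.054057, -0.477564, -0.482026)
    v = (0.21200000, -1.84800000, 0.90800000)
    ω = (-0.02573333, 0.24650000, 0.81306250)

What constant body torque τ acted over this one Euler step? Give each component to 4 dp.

τ = (0.1800, -0.0900, 0.1900)

ω₁ − ω₀ = (0.07426667, -0.45350000, 0.11306250)
gyro term ω₀×Iω₀ = (0.0686, 0.0007, 0.0091)
applied torque τ = (0.1800, -0.0900, 0.1900)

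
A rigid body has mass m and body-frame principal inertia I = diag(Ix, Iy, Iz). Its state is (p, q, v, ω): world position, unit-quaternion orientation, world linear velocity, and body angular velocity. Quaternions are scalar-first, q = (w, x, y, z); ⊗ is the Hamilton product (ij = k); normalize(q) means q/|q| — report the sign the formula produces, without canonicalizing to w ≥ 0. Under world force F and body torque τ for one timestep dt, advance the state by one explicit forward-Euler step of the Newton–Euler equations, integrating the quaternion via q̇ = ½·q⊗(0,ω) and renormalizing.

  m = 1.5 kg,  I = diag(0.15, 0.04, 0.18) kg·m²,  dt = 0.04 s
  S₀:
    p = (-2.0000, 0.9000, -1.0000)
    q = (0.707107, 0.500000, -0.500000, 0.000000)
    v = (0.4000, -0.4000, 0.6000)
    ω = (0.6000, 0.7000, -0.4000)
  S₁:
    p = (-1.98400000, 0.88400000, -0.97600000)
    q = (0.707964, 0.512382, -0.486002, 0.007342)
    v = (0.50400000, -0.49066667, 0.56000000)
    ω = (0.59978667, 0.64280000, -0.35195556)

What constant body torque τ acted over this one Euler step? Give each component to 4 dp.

τ = (-0.0400, -0.0500, 0.1700)

rate change Δω = (-0.00021333, -0.05720000, 0.04804444)
precession coupling = (-0.0392, 0.0072, -0.0462)
τ = I·(Δω/dt) + ω₀×(Iω₀) = (-0.0400, -0.0500, 0.1700)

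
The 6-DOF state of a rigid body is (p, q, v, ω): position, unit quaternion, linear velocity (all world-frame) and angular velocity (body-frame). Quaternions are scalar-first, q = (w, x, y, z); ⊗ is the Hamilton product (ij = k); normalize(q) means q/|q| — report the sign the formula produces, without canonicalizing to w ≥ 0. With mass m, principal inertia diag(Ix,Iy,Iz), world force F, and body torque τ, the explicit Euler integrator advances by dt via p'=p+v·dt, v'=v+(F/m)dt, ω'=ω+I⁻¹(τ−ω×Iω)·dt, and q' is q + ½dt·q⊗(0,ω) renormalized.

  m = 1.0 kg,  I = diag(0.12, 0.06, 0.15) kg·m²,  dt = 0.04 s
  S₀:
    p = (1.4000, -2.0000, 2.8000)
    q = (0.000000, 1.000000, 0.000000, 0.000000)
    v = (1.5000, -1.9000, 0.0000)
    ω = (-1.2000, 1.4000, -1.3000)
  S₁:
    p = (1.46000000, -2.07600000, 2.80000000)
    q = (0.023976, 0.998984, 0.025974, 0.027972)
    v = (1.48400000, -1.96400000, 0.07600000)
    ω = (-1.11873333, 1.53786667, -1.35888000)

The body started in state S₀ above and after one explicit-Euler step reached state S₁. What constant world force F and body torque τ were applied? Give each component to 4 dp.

ω₁ − ω₀ = (0.08126667, 0.13786667, -0.05888000)
applied torque τ = (0.0800, 0.1600, -0.1200)
Δv = v₁−v₀ = (-0.01600000, -0.06400000, 0.07600000)
F = m·Δv/dt = (-0.4000, -1.6000, 1.9000)

F = (-0.4000, -1.6000, 1.9000)
τ = (0.0800, 0.1600, -0.1200)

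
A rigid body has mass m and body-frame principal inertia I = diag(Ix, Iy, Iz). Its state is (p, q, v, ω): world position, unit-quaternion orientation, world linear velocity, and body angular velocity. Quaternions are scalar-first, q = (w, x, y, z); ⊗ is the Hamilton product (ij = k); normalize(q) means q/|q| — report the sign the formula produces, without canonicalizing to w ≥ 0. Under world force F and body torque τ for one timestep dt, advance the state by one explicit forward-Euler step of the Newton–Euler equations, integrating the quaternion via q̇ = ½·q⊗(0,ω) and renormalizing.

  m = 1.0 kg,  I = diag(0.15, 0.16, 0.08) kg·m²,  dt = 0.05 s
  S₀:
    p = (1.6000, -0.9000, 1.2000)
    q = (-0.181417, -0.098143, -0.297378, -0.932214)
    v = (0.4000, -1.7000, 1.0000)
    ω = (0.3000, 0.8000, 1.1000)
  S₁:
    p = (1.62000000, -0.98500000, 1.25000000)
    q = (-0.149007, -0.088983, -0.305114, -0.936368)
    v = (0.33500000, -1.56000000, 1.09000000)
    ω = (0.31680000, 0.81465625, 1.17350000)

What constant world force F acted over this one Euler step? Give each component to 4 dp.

F = (-1.3000, 2.8000, 1.8000)

v₁ − v₀ = (-0.06500000, 0.14000000, 0.09000000)
m·(v₁−v₀)/dt = (-1.3000, 2.8000, 1.8000)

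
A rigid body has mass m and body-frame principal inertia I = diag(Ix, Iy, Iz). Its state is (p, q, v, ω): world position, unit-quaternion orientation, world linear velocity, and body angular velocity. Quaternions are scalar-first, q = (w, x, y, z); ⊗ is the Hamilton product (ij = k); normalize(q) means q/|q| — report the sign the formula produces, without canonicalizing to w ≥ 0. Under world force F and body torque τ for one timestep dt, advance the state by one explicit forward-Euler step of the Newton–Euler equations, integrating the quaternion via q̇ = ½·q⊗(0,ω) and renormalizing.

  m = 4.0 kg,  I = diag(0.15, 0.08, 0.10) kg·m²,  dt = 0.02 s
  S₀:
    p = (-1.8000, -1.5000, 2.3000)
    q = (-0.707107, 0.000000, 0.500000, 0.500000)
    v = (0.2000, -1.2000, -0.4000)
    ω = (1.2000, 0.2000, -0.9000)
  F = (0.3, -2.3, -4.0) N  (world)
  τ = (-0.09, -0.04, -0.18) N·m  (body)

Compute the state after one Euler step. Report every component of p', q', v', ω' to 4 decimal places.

ω×(Iω) gyroscopic = (-0.0036, -0.0540, -0.0168)
(τ − ω×Iω)/I = (-0.5760, 0.1750, -1.6320)
ω' = ω + α·dt = (1.1885, 0.2035, -0.9326)
q⊗(0,ω) = (0.3500000, -1.3985284, 0.4585786, 0.0363963)
q + ½dt·q⊗(0,ω), renormalized = (-0.7035, -0.0140, 0.5045, 0.5003)
a = F/m = (0.0750, -0.5750, -1.0000)
p + v·dt = (-1.7960, -1.5240, 2.2920)
v' = v + a·dt = (0.2015, -1.2115, -0.4200)

p' = (-1.7960, -1.5240, 2.2920)
q' = (-0.7035, -0.0140, 0.5045, 0.5003)
v' = (0.2015, -1.2115, -0.4200)
ω' = (1.1885, 0.2035, -0.9326)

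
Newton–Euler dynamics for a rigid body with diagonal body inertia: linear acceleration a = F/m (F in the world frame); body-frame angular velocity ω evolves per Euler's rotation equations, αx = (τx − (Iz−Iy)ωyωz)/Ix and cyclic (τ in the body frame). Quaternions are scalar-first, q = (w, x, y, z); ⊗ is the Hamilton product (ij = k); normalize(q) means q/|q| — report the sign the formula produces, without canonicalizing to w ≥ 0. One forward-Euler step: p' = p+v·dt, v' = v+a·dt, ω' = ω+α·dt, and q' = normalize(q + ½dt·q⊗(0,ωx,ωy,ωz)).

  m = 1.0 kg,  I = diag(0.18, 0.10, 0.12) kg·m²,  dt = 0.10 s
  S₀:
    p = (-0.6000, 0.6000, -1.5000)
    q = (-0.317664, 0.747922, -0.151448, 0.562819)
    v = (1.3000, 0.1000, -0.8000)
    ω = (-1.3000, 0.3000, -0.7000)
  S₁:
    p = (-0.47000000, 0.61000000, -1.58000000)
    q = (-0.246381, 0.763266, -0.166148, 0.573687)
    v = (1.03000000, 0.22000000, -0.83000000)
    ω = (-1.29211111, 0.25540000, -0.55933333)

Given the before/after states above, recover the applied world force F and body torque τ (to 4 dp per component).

velocity change Δv = (-0.27000000, 0.12000000, -0.03000000)
F = m·Δv/dt = (-2.7000, 1.2000, -0.3000)
rate change Δω = (0.00788889, -0.04460000, 0.14066667)
ω₀×(Iω₀) = (-0.0042, 0.0546, 0.0312)
applied torque τ = (0.0100, 0.0100, 0.2000)

F = (-2.7000, 1.2000, -0.3000)
τ = (0.0100, 0.0100, 0.2000)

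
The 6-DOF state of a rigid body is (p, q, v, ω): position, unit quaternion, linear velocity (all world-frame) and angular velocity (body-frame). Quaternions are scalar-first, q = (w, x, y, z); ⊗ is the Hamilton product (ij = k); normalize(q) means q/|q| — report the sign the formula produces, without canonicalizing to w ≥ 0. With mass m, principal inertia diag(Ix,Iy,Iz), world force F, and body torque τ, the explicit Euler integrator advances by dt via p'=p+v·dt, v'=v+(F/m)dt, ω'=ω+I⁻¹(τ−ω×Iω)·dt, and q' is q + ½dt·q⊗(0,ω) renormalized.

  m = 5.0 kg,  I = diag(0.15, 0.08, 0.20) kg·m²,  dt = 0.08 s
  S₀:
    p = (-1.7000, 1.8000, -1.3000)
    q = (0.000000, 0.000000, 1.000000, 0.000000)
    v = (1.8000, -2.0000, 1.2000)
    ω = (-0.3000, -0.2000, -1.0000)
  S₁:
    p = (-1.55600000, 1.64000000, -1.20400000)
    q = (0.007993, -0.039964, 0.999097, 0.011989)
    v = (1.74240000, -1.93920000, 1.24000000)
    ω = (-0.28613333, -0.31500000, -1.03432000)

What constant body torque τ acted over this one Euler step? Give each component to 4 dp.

rate change Δω = (0.01386667, -0.11500000, -0.03432000)
I·α + gyro = (0.0500, -0.1300, -0.0900)

τ = (0.0500, -0.1300, -0.0900)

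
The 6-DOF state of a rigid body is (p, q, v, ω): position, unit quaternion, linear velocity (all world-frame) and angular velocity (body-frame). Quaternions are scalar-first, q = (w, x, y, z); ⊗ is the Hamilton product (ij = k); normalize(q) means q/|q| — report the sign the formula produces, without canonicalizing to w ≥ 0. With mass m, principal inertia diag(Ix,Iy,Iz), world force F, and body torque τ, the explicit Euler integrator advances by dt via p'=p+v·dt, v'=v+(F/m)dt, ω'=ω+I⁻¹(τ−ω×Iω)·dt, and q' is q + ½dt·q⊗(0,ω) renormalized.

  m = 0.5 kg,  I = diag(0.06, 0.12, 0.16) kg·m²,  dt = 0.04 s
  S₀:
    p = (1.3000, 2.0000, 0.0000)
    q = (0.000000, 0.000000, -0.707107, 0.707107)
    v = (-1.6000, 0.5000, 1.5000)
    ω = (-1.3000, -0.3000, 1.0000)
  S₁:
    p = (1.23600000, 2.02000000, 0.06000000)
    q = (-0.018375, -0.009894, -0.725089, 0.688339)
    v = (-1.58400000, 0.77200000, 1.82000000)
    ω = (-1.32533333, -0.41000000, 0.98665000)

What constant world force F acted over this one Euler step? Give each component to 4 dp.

F = (0.2000, 3.4000, 4.0000)

v₁ − v₀ = (0.01600000, 0.27200000, 0.32000000)
applied force F = (0.2000, 3.4000, 4.0000)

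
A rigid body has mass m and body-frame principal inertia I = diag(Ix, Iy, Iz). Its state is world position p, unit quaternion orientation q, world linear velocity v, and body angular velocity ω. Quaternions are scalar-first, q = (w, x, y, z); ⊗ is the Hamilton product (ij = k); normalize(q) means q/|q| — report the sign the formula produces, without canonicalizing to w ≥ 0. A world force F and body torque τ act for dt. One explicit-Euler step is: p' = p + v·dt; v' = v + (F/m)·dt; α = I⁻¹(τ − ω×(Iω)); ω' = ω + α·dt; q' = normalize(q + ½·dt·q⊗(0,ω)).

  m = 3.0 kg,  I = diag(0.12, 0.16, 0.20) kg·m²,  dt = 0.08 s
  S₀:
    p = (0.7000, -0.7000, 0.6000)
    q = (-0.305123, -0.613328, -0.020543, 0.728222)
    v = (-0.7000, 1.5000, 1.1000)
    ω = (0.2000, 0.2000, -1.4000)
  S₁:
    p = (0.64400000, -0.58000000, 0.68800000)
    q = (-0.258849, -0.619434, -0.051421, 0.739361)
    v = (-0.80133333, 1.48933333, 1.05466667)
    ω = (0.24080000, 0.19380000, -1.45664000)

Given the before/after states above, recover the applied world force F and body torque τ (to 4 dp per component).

F = (-3.8000, -0.4000, -1.7000)
τ = (0.0500, 0.0100, -0.1400)

ω₁ − ω₀ = (0.04080000, -0.00620000, -0.05664000)
applied torque τ = (0.0500, 0.0100, -0.1400)
Δv = v₁−v₀ = (-0.10133333, -0.01066667, -0.04533333)
F = m·Δv/dt = (-3.8000, -0.4000, -1.7000)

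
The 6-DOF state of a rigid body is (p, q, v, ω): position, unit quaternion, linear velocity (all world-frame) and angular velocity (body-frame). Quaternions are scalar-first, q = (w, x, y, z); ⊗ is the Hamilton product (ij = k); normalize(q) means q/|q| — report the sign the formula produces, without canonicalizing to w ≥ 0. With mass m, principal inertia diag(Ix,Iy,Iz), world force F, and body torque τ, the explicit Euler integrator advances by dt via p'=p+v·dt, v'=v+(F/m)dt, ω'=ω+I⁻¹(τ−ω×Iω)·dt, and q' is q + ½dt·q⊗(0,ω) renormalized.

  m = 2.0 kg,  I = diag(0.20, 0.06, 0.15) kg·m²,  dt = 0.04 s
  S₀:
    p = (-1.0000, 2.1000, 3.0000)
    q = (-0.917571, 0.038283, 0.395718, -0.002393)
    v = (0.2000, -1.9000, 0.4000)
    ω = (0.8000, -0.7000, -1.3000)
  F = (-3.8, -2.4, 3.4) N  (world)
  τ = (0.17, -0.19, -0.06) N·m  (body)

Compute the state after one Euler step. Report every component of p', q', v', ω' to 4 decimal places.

p' = (-0.9920, 2.0240, 3.0160)
q' = (-0.9122, 0.0133, 0.4093, 0.0146)
v' = (0.1240, -1.9480, 0.4680)
ω' = (0.8176, -0.7920, -1.3369)

gyro term ω×Iω = (0.0819, -0.0520, 0.0784)
angular accel α = (0.4405, -2.3000, -0.9227)
ω + α·dt = (0.8176, -0.7920, -1.3369)
q⊗(0,ω) = (0.2432653, -1.2501653, 0.6901532, 0.8494698)
q' = normalize(q + ½dt·q⊗(0,ω)) = (-0.9122, 0.0133, 0.4093, 0.0146)
a = (-1.9000, -1.2000, 1.7000)
new position p' = (-0.9920, 2.0240, 3.0160)
new velocity v' = (0.1240, -1.9480, 0.4680)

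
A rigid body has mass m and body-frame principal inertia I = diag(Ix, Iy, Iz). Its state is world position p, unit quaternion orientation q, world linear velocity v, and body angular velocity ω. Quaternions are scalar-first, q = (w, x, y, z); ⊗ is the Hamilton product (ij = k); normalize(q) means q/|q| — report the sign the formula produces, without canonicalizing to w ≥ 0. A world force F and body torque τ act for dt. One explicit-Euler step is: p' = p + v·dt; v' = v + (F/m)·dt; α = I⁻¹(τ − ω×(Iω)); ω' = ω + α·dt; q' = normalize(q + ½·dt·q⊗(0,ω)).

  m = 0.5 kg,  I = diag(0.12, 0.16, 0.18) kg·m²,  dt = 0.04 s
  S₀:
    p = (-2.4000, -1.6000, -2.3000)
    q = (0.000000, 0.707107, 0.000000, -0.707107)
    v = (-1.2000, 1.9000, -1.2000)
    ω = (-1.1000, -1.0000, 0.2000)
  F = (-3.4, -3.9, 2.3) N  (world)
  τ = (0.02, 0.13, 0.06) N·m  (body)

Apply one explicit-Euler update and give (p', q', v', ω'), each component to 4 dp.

p' = (-2.4480, -1.5240, -2.3480)
q' = (0.0184, 0.6927, 0.0127, -0.7209)
v' = (-1.4720, 1.5880, -1.0160)
ω' = (-1.0920, -0.9708, 0.2036)

linear accel F/m = (-6.8000, -7.8000, 4.6000)
p' = p + v·dt = (-2.4480, -1.5240, -2.3480)
new velocity v' = (-1.4720, 1.5880, -1.0160)
α = I⁻¹(τ − ω×Iω) = (0.2000, 0.7300, 0.0889)
new body rate ω' = (-1.0920, -0.9708, 0.2036)
Hamilton product q⊗(0,ω) = (0.9192391, -0.7071070, 0.6363963, -0.7071070)
q' = normalize(q + ½dt·q⊗(0,ω)) = (0.0184, 0.6927, 0.0127, -0.7209)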